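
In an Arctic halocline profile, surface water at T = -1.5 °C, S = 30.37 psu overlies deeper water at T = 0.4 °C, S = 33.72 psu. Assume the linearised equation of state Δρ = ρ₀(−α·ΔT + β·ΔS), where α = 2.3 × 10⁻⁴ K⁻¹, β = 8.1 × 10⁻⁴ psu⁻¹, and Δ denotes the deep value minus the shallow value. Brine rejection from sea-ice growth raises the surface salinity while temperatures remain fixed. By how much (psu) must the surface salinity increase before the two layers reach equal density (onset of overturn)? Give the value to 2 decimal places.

Neutral buoyancy requires −α(T_deep − T_surf) + β(S_deep − S_surf′) = 0.
S_surf′ = S_deep − (α/β)·ΔT = 33.72 − (2.3 × 10⁻⁴/8.1 × 10⁻⁴)·(+1.9) = 33.1805 psu.
Increase required: 33.1805 − 30.37 = 2.8105 psu.

2.81 psu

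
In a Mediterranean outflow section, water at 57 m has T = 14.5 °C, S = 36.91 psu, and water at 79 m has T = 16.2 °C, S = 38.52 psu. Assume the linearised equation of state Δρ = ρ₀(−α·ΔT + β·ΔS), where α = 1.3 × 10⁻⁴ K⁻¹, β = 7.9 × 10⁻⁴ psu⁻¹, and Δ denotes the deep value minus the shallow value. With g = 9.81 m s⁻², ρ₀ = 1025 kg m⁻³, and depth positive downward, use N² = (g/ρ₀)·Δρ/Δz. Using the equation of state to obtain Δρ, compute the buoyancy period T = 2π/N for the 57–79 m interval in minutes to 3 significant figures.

4.84 min

ΔT = +1.7 K, ΔS = +1.61 psu (deep − shallow).
Δρ/ρ₀ = −αΔT + βΔS = -2.21 × 10⁻⁴ + 1.2719 × 10⁻³ = 1.0509 × 10⁻³, so Δρ ≈ 1.077 kg m⁻³.
N² = (g/ρ₀)·Δρ/Δz = g·(Δρ/ρ₀)/Δz = 9.81 × 1.0509 × 10⁻³ / 22 = 4.6861 × 10⁻⁴ s⁻².
N = √(4.6861 × 10⁻⁴) = 0.021647 rad s⁻¹ → T = 2π/N = 290.26 s = 4.8377 min ≈ 4.84 min.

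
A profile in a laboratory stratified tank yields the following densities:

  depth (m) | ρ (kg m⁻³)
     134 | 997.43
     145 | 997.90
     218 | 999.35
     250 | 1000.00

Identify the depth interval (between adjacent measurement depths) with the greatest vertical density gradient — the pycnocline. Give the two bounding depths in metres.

134–145 m

Compute the density gradient over each adjacent pair:
  134–145 m: Δρ/Δz = 0.47/11 = 0.043 kg m⁻⁴
  145–218 m: Δρ/Δz = 1.45/73 = 0.020 kg m⁻⁴
  218–250 m: Δρ/Δz = 0.65/32 = 0.020 kg m⁻⁴
The largest gradient is in the 134–145 m interval — the pycnocline.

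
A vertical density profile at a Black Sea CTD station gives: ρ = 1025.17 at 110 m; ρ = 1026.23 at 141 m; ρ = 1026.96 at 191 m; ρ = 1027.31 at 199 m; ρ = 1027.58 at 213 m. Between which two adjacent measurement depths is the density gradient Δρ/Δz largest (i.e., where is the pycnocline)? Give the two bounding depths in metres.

Compute the density gradient over each adjacent pair:
  110–141 m: Δρ/Δz = 1.06/31 = 0.034 kg m⁻⁴
  141–191 m: Δρ/Δz = 0.73/50 = 0.015 kg m⁻⁴
  191–199 m: Δρ/Δz = 0.35/8 = 0.044 kg m⁻⁴
  199–213 m: Δρ/Δz = 0.27/14 = 0.019 kg m⁻⁴
The largest gradient is in the 191–199 m interval — the pycnocline.

191–199 m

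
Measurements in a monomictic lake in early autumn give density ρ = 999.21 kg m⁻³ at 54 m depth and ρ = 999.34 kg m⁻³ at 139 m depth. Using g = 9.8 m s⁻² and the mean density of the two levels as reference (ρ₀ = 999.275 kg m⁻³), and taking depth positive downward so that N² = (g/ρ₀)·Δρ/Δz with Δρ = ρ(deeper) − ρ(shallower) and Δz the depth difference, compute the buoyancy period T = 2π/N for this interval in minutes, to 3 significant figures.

27.0 min

Δρ = 999.34 − 999.21 = 0.13 kg m⁻³ over Δz = 139 − 54 = 85 m.
N² = (9.8/999.275) × (0.13/85) = 1.4999 × 10⁻⁵ s⁻².
N = √(1.4999 × 10⁻⁵) = 3.8729 × 10⁻³ rad s⁻¹, so T = 2π/N = 1.6223 × 10³ s = 27.038 min ≈ 27.0 min.
A positive N² confirms static stability across the interval.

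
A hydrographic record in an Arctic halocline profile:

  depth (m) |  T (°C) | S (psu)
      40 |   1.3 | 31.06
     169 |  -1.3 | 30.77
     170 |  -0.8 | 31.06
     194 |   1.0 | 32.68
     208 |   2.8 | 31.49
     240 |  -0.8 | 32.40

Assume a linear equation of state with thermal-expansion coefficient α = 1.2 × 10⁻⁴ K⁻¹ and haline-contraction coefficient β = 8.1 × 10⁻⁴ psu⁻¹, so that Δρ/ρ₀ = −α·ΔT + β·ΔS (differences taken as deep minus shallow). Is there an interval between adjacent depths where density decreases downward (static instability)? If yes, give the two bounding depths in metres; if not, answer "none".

Evaluate Δρ/ρ₀ = −αΔT + βΔS across each adjacent pair:
  40–169 m: −αΔT+βΔS = −(1.2 × 10⁻⁴)(-2.6)+(8.1 × 10⁻⁴)(-0.29) = 7.7 × 10⁻⁵ → stable
  169–170 m: −αΔT+βΔS = −(1.2 × 10⁻⁴)(+0.5)+(8.1 × 10⁻⁴)(+0.29) = 1.7 × 10⁻⁴ → stable
  170–194 m: −αΔT+βΔS = −(1.2 × 10⁻⁴)(+1.8)+(8.1 × 10⁻⁴)(+1.62) = 1.1 × 10⁻³ → stable
  194–208 m: −αΔT+βΔS = −(1.2 × 10⁻⁴)(+1.8)+(8.1 × 10⁻⁴)(-1.19) = -1.2 × 10⁻³ → UNSTABLE
  208–240 m: −αΔT+βΔS = −(1.2 × 10⁻⁴)(-3.6)+(8.1 × 10⁻⁴)(+0.91) = 1.2 × 10⁻³ → stable
The 194–208 m interval has Δρ < 0: lighter water underlies denser water.

194–208 m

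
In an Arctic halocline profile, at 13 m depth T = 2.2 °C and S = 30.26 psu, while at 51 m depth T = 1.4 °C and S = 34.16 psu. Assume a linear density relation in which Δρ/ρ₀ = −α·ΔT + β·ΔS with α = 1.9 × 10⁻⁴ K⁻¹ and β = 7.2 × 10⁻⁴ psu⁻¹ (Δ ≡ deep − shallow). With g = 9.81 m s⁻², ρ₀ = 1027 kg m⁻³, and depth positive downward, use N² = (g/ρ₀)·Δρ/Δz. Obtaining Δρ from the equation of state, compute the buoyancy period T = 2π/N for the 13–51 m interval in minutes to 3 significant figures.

ΔT = -0.8 K, ΔS = +3.90 psu (deep − shallow).
Δρ/ρ₀ = −αΔT + βΔS = 1.52 × 10⁻⁴ + 2.808 × 10⁻³ = 2.96 × 10⁻³, so Δρ ≈ 3.040 kg m⁻³.
N² = (g/ρ₀)·Δρ/Δz = g·(Δρ/ρ₀)/Δz = 9.81 × 2.96 × 10⁻³ / 38 = 7.6415 × 10⁻⁴ s⁻².
N = √(7.6415 × 10⁻⁴) = 0.027643 rad s⁻¹ → T = 2π/N = 227.30 s = 3.7883 min ≈ 3.79 min.

3.79 min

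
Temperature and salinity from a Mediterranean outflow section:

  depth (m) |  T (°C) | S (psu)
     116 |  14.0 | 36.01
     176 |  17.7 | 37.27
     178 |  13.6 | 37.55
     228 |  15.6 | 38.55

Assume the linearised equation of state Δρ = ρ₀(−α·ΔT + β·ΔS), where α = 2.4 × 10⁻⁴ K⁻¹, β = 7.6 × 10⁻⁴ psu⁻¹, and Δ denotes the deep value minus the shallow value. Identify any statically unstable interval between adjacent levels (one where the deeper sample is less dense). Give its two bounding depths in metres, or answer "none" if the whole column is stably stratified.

Evaluate Δρ/ρ₀ = −αΔT + βΔS across each adjacent pair:
  116–176 m: −αΔT+βΔS = −(2.4 × 10⁻⁴)(+3.7)+(7.6 × 10⁻⁴)(+1.26) = 7.0 × 10⁻⁵ → stable
  176–178 m: −αΔT+βΔS = −(2.4 × 10⁻⁴)(-4.1)+(7.6 × 10⁻⁴)(+0.28) = 1.2 × 10⁻³ → stable
  178–228 m: −αΔT+βΔS = −(2.4 × 10⁻⁴)(+2.0)+(7.6 × 10⁻⁴)(+1.00) = 2.8 × 10⁻⁴ → stable
Every interval has Δρ > 0: the column is stably stratified throughout.

none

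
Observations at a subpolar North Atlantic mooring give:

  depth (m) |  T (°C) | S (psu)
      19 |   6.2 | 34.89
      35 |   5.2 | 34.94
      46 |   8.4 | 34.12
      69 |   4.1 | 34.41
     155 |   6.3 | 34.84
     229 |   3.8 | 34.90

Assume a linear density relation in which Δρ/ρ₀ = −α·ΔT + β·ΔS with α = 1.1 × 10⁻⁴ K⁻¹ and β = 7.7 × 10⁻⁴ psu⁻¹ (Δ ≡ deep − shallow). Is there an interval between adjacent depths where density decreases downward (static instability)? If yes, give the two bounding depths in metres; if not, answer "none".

Evaluate Δρ/ρ₀ = −αΔT + βΔS across each adjacent pair:
  19–35 m: −αΔT+βΔS = −(1.1 × 10⁻⁴)(-1.0)+(7.7 × 10⁻⁴)(+0.05) = 1.5 × 10⁻⁴ → stable
  35–46 m: −αΔT+βΔS = −(1.1 × 10⁻⁴)(+3.2)+(7.7 × 10⁻⁴)(-0.82) = -9.8 × 10⁻⁴ → UNSTABLE
  46–69 m: −αΔT+βΔS = −(1.1 × 10⁻⁴)(-4.3)+(7.7 × 10⁻⁴)(+0.29) = 7.0 × 10⁻⁴ → stable
  69–155 m: −αΔT+βΔS = −(1.1 × 10⁻⁴)(+2.2)+(7.7 × 10⁻⁴)(+0.43) = 8.9 × 10⁻⁵ → stable
  155–229 m: −αΔT+βΔS = −(1.1 × 10⁻⁴)(-2.5)+(7.7 × 10⁻⁴)(+0.06) = 3.2 × 10⁻⁴ → stable
The 35–46 m interval has Δρ < 0: lighter water underlies denser water.

35–46 m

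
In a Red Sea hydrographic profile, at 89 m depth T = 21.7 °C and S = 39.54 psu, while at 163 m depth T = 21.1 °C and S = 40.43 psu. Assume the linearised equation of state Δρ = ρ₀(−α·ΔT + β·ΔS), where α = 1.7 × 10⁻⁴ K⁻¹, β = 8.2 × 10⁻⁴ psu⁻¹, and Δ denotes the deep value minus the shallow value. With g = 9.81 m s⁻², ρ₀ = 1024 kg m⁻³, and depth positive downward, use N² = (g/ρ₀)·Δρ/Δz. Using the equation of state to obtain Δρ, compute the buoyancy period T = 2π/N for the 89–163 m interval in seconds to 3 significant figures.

ΔT = -0.6 K, ΔS = +0.89 psu (deep − shallow).
Δρ/ρ₀ = −αΔT + βΔS = 1.02 × 10⁻⁴ + 7.298 × 10⁻⁴ = 8.318 × 10⁻⁴, so Δρ ≈ 0.8518 kg m⁻³.
N² = (g/ρ₀)·Δρ/Δz = g·(Δρ/ρ₀)/Δz = 9.81 × 8.318 × 10⁻⁴ / 74 = 1.1027 × 10⁻⁴ s⁻².
N = √(1.1027 × 10⁻⁴) = 0.010501 rad s⁻¹ → T = 2π/N = 598.34 s ≈ 598 s.

598 s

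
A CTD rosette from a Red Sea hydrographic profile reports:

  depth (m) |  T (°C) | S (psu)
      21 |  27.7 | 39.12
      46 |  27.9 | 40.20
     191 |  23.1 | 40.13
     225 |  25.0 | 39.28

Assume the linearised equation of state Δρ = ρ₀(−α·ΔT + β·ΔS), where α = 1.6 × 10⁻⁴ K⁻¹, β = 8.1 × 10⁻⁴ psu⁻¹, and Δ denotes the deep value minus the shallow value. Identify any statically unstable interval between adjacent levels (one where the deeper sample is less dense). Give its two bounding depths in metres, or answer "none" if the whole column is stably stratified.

Evaluate Δρ/ρ₀ = −αΔT + βΔS across each adjacent pair:
  21–46 m: −αΔT+βΔS = −(1.6 × 10⁻⁴)(+0.2)+(8.1 × 10⁻⁴)(+1.08) = 8.4 × 10⁻⁴ → stable
  46–191 m: −αΔT+βΔS = −(1.6 × 10⁻⁴)(-4.8)+(8.1 × 10⁻⁴)(-0.07) = 7.1 × 10⁻⁴ → stable
  191–225 m: −αΔT+βΔS = −(1.6 × 10⁻⁴)(+1.9)+(8.1 × 10⁻⁴)(-0.85) = -9.9 × 10⁻⁴ → UNSTABLE
The 191–225 m interval has Δρ < 0: lighter water underlies denser water.

191–225 m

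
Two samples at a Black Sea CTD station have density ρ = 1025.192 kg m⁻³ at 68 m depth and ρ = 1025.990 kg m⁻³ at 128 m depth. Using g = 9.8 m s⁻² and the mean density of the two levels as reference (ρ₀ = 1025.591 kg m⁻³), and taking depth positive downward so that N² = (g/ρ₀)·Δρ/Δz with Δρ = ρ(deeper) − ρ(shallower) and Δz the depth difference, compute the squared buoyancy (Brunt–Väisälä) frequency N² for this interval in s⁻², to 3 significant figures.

Δρ = 1025.990 − 1025.192 = 0.798 kg m⁻³ over Δz = 128 − 68 = 60 m.
N² = (9.8/1025.591) × (0.798/60) = 1.2709 × 10⁻⁴ s⁻² ≈ 1.27 × 10⁻⁴ s⁻².
N² > 0, so the interval is statically stable.

1.27 × 10⁻⁴ s⁻²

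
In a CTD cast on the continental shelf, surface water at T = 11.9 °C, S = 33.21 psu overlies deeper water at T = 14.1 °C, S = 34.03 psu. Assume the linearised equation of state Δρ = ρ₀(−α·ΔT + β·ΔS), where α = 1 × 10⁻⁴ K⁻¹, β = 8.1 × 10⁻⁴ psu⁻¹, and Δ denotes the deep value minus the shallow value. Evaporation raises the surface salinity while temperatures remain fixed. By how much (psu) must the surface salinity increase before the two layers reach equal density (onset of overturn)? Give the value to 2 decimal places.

Neutral buoyancy requires −α(T_deep − T_surf) + β(S_deep − S_surf′) = 0.
S_surf′ = S_deep − (α/β)·ΔT = 34.03 − (1 × 10⁻⁴/8.1 × 10⁻⁴)·(+2.2) = 33.7584 psu.
Increase required: 33.7584 − 33.21 = 0.5484 psu.

0.55 psu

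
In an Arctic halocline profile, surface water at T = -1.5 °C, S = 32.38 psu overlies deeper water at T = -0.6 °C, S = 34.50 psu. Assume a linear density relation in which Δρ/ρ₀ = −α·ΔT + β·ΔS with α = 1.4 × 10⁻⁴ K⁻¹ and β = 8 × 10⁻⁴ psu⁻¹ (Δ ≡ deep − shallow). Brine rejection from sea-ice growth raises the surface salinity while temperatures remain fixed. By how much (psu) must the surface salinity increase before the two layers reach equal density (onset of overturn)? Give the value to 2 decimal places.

1.96 psu

Neutral buoyancy requires −α(T_deep − T_surf) + β(S_deep − S_surf′) = 0.
S_surf′ = S_deep − (α/β)·ΔT = 34.50 − (1.4 × 10⁻⁴/8 × 10⁻⁴)·(+0.9) = 34.3425 psu.
Increase required: 34.3425 − 32.38 = 1.9625 psu.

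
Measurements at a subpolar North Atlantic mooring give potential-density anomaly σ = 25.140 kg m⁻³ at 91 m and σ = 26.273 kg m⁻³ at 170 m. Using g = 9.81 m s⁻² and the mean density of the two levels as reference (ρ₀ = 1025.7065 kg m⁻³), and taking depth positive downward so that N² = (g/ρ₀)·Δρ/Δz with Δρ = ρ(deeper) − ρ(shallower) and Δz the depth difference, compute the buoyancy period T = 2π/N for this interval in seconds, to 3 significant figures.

Δρ = 1026.273 − 1025.140 = 1.133 kg m⁻³ over Δz = 170 − 91 = 79 m.
N² = (9.81/1025.7065) × (1.133/79) = 1.3717 × 10⁻⁴ s⁻².
N = √(1.3717 × 10⁻⁴) = 0.011712 rad s⁻¹, so T = 2π/N = 536.47 s ≈ 536 s.

536 s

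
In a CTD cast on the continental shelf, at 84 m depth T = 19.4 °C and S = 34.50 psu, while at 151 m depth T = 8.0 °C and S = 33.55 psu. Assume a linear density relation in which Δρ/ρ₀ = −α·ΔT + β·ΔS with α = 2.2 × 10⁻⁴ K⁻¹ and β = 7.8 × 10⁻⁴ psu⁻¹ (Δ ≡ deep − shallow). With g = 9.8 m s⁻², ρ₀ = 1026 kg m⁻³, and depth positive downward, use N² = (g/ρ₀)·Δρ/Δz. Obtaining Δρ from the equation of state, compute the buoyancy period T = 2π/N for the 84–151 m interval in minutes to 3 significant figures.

6.51 min

ΔT = -11.4 K, ΔS = -0.95 psu (deep − shallow).
Δρ/ρ₀ = −αΔT + βΔS = 2.508 × 10⁻³ − 7.41 × 10⁻⁴ = 1.767 × 10⁻³, so Δρ ≈ 1.813 kg m⁻³.
N² = (g/ρ₀)·Δρ/Δz = g·(Δρ/ρ₀)/Δz = 9.8 × 1.767 × 10⁻³ / 67 = 2.5846 × 10⁻⁴ s⁻².
N = √(2.5846 × 10⁻⁴) = 0.016077 rad s⁻¹ → T = 2π/N = 390.82 s = 6.5137 min ≈ 6.51 min.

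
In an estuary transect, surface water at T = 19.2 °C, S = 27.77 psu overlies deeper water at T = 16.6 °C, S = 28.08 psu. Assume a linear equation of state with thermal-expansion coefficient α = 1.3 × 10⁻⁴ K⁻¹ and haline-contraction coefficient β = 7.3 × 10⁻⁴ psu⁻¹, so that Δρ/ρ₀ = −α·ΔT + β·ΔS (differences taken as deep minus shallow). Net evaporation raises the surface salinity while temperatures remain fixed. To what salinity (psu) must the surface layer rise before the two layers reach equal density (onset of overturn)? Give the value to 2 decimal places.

Neutral buoyancy requires −α(T_deep − T_surf) + β(S_deep − S_surf′) = 0.
S_surf′ = S_deep − (α/β)·ΔT = 28.08 − (1.3 × 10⁻⁴/7.3 × 10⁻⁴)·(-2.6) = 28.5430 psu.
Increase required: 28.5430 − 27.77 = 0.7730 psu.

28.54 psu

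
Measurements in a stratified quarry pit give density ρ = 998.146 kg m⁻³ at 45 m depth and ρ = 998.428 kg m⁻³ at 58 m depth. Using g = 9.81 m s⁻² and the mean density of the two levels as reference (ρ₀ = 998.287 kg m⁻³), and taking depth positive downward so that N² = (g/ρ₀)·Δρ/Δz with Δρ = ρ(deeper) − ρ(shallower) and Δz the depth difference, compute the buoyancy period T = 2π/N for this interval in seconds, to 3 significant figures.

430 s

Δρ = 998.428 − 998.146 = 0.282 kg m⁻³ over Δz = 58 − 45 = 13 m.
N² = (9.81/998.287) × (0.282/13) = 2.1317 × 10⁻⁴ s⁻².
N = √(2.1317 × 10⁻⁴) = 0.014600 rad s⁻¹, so T = 2π/N = 430.36 s ≈ 430 s.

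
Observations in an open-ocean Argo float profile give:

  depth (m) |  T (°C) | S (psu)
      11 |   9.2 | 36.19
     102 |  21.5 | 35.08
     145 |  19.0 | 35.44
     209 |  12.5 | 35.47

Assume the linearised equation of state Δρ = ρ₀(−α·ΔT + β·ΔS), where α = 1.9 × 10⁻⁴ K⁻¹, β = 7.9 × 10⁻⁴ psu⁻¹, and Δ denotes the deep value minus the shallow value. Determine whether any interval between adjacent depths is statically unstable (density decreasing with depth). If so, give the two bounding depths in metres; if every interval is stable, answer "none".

11–102 m

Evaluate Δρ/ρ₀ = −αΔT + βΔS across each adjacent pair:
  11–102 m: −αΔT+βΔS = −(1.9 × 10⁻⁴)(+12.3)+(7.9 × 10⁻⁴)(-1.11) = -3.2 × 10⁻³ → UNSTABLE
  102–145 m: −αΔT+βΔS = −(1.9 × 10⁻⁴)(-2.5)+(7.9 × 10⁻⁴)(+0.36) = 7.6 × 10⁻⁴ → stable
  145–209 m: −αΔT+βΔS = −(1.9 × 10⁻⁴)(-6.5)+(7.9 × 10⁻⁴)(+0.03) = 1.3 × 10⁻³ → stable
The 11–102 m interval has Δρ < 0: lighter water underlies denser water.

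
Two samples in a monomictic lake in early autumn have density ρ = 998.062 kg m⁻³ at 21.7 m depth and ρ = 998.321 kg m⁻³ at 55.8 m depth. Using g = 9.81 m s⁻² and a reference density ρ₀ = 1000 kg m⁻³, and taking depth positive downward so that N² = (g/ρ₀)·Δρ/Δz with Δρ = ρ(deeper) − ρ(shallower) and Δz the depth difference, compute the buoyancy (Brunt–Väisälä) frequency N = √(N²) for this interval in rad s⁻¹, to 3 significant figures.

Δρ = 998.321 − 998.062 = 0.259 kg m⁻³ over Δz = 55.8 − 21.7 = 34.1 m.
N² = (9.81/1000) × (0.259/34.1) = 7.4510 × 10⁻⁵ s⁻².
N = √(7.4510 × 10⁻⁵) = 8.6319 × 10⁻³ rad s⁻¹ ≈ 8.63 × 10⁻³ rad s⁻¹.
Since Δρ > 0 the layer is stably stratified.

8.63 × 10⁻³ rad s⁻¹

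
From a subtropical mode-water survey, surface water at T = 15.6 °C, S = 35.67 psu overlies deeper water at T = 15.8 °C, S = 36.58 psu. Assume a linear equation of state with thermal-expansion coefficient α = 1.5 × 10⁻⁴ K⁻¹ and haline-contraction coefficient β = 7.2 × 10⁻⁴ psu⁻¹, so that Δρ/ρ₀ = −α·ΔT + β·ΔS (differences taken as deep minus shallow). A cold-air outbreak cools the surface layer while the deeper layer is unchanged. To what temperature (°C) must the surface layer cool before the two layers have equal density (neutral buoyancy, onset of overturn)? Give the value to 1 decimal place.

Neutral buoyancy requires Δρ = 0, i.e. −α(T_deep − T_surf′) + β(S_deep − S_surf) = 0.
T_surf′ = T_deep − (β/α)·ΔS = 15.8 − (7.2 × 10⁻⁴/1.5 × 10⁻⁴)·(+0.91) = 11.432 °C.
Cooling required: 15.6 − (11.432) = 4.168 °C.

11.4 °C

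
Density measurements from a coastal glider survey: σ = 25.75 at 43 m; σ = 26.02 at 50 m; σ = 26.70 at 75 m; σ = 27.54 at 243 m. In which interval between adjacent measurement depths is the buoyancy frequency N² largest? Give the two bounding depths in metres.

Compute the density gradient over each adjacent pair:
  43–50 m: Δρ/Δz = 0.27/7 = 0.039 kg m⁻⁴
  50–75 m: Δρ/Δz = 0.68/25 = 0.027 kg m⁻⁴
  75–243 m: Δρ/Δz = 0.84/168 = 5.0 × 10⁻³ kg m⁻⁴
The largest gradient is in the 43–50 m interval — the pycnocline.

43–50 m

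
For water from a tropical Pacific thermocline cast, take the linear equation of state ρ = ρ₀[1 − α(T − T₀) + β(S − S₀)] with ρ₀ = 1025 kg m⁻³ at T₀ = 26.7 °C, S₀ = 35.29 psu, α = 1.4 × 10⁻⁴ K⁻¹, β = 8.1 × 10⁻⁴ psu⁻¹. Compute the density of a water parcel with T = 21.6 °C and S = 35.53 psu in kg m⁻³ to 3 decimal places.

T − T₀ = -5.1 K, S − S₀ = +0.24 psu.
Bracket = 1 − α·(-5.1) + β·(+0.24) = 1 + (9.084 × 10⁻⁴) = 1.0009084.
ρ = 1025 × 1.0009084 = 1025.931 kg m⁻³.

1025.931 kg m⁻³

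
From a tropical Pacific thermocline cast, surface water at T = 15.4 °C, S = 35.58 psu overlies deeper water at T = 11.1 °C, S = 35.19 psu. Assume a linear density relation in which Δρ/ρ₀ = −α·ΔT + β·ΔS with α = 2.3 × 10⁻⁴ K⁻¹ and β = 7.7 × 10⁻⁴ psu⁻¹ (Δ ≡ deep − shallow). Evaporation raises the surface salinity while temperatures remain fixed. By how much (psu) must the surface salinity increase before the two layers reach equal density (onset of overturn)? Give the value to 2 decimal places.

0.89 psu

Neutral buoyancy requires −α(T_deep − T_surf) + β(S_deep − S_surf′) = 0.
S_surf′ = S_deep − (α/β)·ΔT = 35.19 − (2.3 × 10⁻⁴/7.7 × 10⁻⁴)·(-4.3) = 36.4744 psu.
Increase required: 36.4744 − 35.58 = 0.8944 psu.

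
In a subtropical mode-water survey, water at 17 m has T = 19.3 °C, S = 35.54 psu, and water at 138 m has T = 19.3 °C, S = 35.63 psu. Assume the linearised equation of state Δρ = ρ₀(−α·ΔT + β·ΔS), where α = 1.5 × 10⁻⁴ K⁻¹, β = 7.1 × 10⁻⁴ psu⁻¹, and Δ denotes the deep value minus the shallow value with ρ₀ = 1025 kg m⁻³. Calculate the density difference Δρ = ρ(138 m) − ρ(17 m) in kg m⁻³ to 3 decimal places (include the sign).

+0.065 kg m⁻³

ΔT = +0.0 K, ΔS = +0.09 psu (deep − shallow).
Δρ/ρ₀ = −(1.5 × 10⁻⁴)(+0.0) + (7.1 × 10⁻⁴)(+0.09) = 6.39 × 10⁻⁵.
Δρ = 1025 × (6.39 × 10⁻⁵) = +0.065 kg m⁻³.
Positive Δρ: denser below, stable.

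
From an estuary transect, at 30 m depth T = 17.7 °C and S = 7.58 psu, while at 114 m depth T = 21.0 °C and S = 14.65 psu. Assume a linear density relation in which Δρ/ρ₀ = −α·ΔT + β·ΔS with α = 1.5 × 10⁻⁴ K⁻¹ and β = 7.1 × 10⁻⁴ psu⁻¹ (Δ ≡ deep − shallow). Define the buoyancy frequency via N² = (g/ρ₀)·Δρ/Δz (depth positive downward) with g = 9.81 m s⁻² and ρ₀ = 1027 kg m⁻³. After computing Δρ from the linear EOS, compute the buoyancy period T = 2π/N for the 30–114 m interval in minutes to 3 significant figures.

ΔT = +3.3 K, ΔS = +7.07 psu (deep − shallow).
Δρ/ρ₀ = −αΔT + βΔS = -4.95 × 10⁻⁴ + 5.0197 × 10⁻³ = 4.5247 × 10⁻³, so Δρ ≈ 4.647 kg m⁻³.
N² = (g/ρ₀)·Δρ/Δz = g·(Δρ/ρ₀)/Δz = 9.81 × 4.5247 × 10⁻³ / 84 = 5.2842 × 10⁻⁴ s⁻².
N = √(5.2842 × 10⁻⁴) = 0.022987 rad s⁻¹ → T = 2π/N = 273.34 s = 4.5557 min ≈ 4.56 min.

4.56 min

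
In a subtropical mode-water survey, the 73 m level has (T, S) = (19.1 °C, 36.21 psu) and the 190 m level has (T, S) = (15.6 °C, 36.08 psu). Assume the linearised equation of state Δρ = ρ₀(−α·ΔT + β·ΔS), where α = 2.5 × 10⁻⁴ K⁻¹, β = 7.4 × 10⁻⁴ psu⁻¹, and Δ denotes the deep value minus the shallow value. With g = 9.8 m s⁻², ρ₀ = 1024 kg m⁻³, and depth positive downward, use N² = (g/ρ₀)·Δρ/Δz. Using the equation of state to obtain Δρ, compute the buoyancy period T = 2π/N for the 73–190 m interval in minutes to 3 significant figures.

ΔT = -3.5 K, ΔS = -0.13 psu (deep − shallow).
Δρ/ρ₀ = −αΔT + βΔS = 8.75 × 10⁻⁴ − 9.62 × 10⁻⁵ = 7.788 × 10⁻⁴, so Δρ ≈ 0.7975 kg m⁻³.
N² = (g/ρ₀)·Δρ/Δz = g·(Δρ/ρ₀)/Δz = 9.8 × 7.788 × 10⁻⁴ / 117 = 6.5233 × 10⁻⁵ s⁻².
N = √(6.5233 × 10⁻⁵) = 8.0767 × 10⁻³ rad s⁻¹ → T = 2π/N = 777.94 s = 12.966 min ≈ 13.0 min.

13.0 min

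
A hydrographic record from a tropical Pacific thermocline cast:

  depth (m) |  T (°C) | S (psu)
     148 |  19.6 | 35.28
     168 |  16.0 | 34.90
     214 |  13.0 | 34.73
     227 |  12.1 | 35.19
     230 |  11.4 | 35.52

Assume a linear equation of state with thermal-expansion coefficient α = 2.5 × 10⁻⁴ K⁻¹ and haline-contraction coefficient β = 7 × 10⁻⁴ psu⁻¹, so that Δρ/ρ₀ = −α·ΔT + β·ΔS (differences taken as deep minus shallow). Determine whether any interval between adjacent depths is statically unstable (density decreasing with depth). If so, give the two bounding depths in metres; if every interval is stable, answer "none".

none

Evaluate Δρ/ρ₀ = −αΔT + βΔS across each adjacent pair:
  148–168 m: −αΔT+βΔS = −(2.5 × 10⁻⁴)(-3.6)+(7 × 10⁻⁴)(-0.38) = 6.3 × 10⁻⁴ → stable
  168–214 m: −αΔT+βΔS = −(2.5 × 10⁻⁴)(-3.0)+(7 × 10⁻⁴)(-0.17) = 6.3 × 10⁻⁴ → stable
  214–227 m: −αΔT+βΔS = −(2.5 × 10⁻⁴)(-0.9)+(7 × 10⁻⁴)(+0.46) = 5.5 × 10⁻⁴ → stable
  227–230 m: −αΔT+βΔS = −(2.5 × 10⁻⁴)(-0.7)+(7 × 10⁻⁴)(+0.33) = 4.1 × 10⁻⁴ → stable
Every interval has Δρ > 0: the column is stably stratified throughout.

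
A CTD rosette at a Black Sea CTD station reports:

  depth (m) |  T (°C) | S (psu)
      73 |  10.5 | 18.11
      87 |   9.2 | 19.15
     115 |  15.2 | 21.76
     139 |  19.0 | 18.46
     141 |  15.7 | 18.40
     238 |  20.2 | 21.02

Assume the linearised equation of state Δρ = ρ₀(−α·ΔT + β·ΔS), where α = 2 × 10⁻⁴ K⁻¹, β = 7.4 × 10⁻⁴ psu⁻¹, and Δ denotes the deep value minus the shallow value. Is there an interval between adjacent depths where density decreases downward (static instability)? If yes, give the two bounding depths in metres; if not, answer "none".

Evaluate Δρ/ρ₀ = −αΔT + βΔS across each adjacent pair:
  73–87 m: −αΔT+βΔS = −(2 × 10⁻⁴)(-1.3)+(7.4 × 10⁻⁴)(+1.04) = 1.0 × 10⁻³ → stable
  87–115 m: −αΔT+βΔS = −(2 × 10⁻⁴)(+6.0)+(7.4 × 10⁻⁴)(+2.61) = 7.3 × 10⁻⁴ → stable
  115–139 m: −αΔT+βΔS = −(2 × 10⁻⁴)(+3.8)+(7.4 × 10⁻⁴)(-3.30) = -3.2 × 10⁻³ → UNSTABLE
  139–141 m: −αΔT+βΔS = −(2 × 10⁻⁴)(-3.3)+(7.4 × 10⁻⁴)(-0.06) = 6.2 × 10⁻⁴ → stable
  141–238 m: −αΔT+βΔS = −(2 × 10⁻⁴)(+4.5)+(7.4 × 10⁻⁴)(+2.62) = 1.0 × 10⁻³ → stable
The 115–139 m interval has Δρ < 0: lighter water underlies denser water.

115–139 m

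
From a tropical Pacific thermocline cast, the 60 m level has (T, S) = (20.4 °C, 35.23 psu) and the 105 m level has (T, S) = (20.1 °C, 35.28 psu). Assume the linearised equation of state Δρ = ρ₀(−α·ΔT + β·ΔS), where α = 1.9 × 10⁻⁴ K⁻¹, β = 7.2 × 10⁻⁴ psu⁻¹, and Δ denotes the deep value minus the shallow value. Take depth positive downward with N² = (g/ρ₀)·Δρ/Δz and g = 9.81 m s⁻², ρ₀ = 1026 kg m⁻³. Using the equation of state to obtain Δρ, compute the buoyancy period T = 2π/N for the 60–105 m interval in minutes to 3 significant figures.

23.3 min

ΔT = -0.3 K, ΔS = +0.05 psu (deep − shallow).
Δρ/ρ₀ = −αΔT + βΔS = 5.70 × 10⁻⁵ + 3.60 × 10⁻⁵ = 9.30 × 10⁻⁵, so Δρ ≈ 0.09542 kg m⁻³.
N² = (g/ρ₀)·Δρ/Δz = g·(Δρ/ρ₀)/Δz = 9.81 × 9.30 × 10⁻⁵ / 45 = 2.0274 × 10⁻⁵ s⁻².
N = √(2.0274 × 10⁻⁵) = 4.5027 × 10⁻³ rad s⁻¹ → T = 2π/N = 1.3954 × 10³ s = 23.257 min ≈ 23.3 min.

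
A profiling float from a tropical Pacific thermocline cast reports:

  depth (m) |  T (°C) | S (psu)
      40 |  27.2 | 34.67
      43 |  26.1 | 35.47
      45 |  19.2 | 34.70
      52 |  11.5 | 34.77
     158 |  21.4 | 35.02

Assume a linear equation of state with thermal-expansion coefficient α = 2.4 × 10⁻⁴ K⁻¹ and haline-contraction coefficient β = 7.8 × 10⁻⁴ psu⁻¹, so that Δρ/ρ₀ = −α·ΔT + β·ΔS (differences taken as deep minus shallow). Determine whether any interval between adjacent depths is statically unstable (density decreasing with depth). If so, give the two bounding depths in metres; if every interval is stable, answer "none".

Evaluate Δρ/ρ₀ = −αΔT + βΔS across each adjacent pair:
  40–43 m: −αΔT+βΔS = −(2.4 × 10⁻⁴)(-1.1)+(7.8 × 10⁻⁴)(+0.80) = 8.9 × 10⁻⁴ → stable
  43–45 m: −αΔT+βΔS = −(2.4 × 10⁻⁴)(-6.9)+(7.8 × 10⁻⁴)(-0.77) = 1.1 × 10⁻³ → stable
  45–52 m: −αΔT+βΔS = −(2.4 × 10⁻⁴)(-7.7)+(7.8 × 10⁻⁴)(+0.07) = 1.9 × 10⁻³ → stable
  52–158 m: −αΔT+βΔS = −(2.4 × 10⁻⁴)(+9.9)+(7.8 × 10⁻⁴)(+0.25) = -2.2 × 10⁻³ → UNSTABLE
The 52–158 m interval has Δρ < 0: lighter water underlies denser water.

52–158 m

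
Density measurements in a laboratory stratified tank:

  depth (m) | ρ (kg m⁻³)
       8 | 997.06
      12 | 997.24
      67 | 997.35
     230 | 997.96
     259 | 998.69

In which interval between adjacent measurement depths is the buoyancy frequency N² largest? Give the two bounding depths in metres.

8–12 m

Compute the density gradient over each adjacent pair:
  8–12 m: Δρ/Δz = 0.18/4 = 0.045 kg m⁻⁴
  12–67 m: Δρ/Δz = 0.11/55 = 2.0 × 10⁻³ kg m⁻⁴
  67–230 m: Δρ/Δz = 0.61/163 = 3.7 × 10⁻³ kg m⁻⁴
  230–259 m: Δρ/Δz = 0.73/29 = 0.025 kg m⁻⁴
The largest gradient is in the 8–12 m interval — the pycnocline.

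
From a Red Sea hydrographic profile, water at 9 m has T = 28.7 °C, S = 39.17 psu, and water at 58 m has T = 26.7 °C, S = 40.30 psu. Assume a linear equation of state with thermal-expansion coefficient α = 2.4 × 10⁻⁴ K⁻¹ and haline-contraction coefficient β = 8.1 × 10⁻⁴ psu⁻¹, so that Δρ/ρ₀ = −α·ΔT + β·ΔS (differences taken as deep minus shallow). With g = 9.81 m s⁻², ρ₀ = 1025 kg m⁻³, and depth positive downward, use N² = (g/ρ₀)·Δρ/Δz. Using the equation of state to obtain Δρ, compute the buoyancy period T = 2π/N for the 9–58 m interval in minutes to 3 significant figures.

6.27 min

ΔT = -2.0 K, ΔS = +1.13 psu (deep − shallow).
Δρ/ρ₀ = −αΔT + βΔS = 4.80 × 10⁻⁴ + 9.153 × 10⁻⁴ = 1.3953 × 10⁻³, so Δρ ≈ 1.430 kg m⁻³.
N² = (g/ρ₀)·Δρ/Δz = g·(Δρ/ρ₀)/Δz = 9.81 × 1.3953 × 10⁻³ / 49 = 2.7934 × 10⁻⁴ s⁻².
N = √(2.7934 × 10⁻⁴) = 0.016713 rad s⁻¹ → T = 2π/N = 375.95 s = 6.2658 min ≈ 6.27 min.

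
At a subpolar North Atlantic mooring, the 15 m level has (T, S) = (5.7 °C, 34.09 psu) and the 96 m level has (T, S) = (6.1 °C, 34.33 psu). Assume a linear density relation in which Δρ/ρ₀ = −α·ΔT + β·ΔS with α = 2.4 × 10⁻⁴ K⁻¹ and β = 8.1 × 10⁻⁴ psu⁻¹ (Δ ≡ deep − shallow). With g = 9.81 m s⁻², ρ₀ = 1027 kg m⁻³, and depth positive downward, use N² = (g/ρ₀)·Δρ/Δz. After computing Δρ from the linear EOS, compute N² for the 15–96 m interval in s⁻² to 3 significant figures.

1.19 × 10⁻⁵ s⁻²

ΔT = +0.4 K, ΔS = +0.24 psu (deep − shallow).
Δρ/ρ₀ = −αΔT + βΔS = -9.60 × 10⁻⁵ + 1.944 × 10⁻⁴ = 9.84 × 10⁻⁵, so Δρ ≈ 0.1011 kg m⁻³.
N² = (g/ρ₀)·Δρ/Δz = g·(Δρ/ρ₀)/Δz = 9.81 × 9.84 × 10⁻⁵ / 81 = 1.1917 × 10⁻⁵ s⁻² ≈ 1.19 × 10⁻⁵ s⁻².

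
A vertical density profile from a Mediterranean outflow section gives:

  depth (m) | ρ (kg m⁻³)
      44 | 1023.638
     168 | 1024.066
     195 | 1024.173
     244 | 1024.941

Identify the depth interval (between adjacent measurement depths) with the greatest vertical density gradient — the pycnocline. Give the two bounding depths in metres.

Compute the density gradient over each adjacent pair:
  44–168 m: Δρ/Δz = 0.428/124 = 3.5 × 10⁻³ kg m⁻⁴
  168–195 m: Δρ/Δz = 0.107/27 = 4.0 × 10⁻³ kg m⁻⁴
  195–244 m: Δρ/Δz = 0.768/49 = 0.016 kg m⁻⁴
The largest gradient is in the 195–244 m interval — the pycnocline.

195–244 m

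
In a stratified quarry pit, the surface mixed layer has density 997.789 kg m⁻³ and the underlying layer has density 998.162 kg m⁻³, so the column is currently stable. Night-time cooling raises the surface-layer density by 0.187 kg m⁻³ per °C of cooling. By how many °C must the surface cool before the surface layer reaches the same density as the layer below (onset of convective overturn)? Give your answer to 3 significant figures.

1.99 °C

Density deficit of the surface layer: 998.162 − 997.789 = 0.373 kg m⁻³.
Required change = 0.373 / 0.187 = 1.99 °C.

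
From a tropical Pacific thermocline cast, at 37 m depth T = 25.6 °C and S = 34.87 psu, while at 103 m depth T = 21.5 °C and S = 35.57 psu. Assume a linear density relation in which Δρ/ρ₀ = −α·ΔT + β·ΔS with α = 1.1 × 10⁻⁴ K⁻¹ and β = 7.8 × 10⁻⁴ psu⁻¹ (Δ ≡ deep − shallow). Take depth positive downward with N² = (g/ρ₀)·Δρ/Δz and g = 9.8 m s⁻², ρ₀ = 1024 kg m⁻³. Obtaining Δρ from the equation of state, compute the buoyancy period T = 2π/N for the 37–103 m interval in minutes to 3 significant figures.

8.61 min

ΔT = -4.1 K, ΔS = +0.70 psu (deep − shallow).
Δρ/ρ₀ = −αΔT + βΔS = 4.51 × 10⁻⁴ + 5.46 × 10⁻⁴ = 9.97 × 10⁻⁴, so Δρ ≈ 1.021 kg m⁻³.
N² = (g/ρ₀)·Δρ/Δz = g·(Δρ/ρ₀)/Δz = 9.8 × 9.97 × 10⁻⁴ / 66 = 1.4804 × 10⁻⁴ s⁻².
N = √(1.4804 × 10⁻⁴) = 0.012167 rad s⁻¹ → T = 2π/N = 516.41 s = 8.6068 min ≈ 8.61 min.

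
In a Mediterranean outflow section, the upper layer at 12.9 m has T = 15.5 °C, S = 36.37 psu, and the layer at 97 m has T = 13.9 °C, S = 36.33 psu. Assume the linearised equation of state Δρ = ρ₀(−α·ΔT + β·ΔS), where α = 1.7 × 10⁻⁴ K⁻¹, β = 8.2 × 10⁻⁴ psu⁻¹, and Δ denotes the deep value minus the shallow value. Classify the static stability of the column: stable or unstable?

stable

ΔT = 13.9 − 15.5 = -1.6 K and ΔS = 36.33 − 36.37 = -0.04 psu (deep − shallow).
−αΔT = 2.72 × 10⁻⁴; βΔS = -3.28 × 10⁻⁵; sum Δρ/ρ₀ = 2.392 × 10⁻⁴.
Δρ/ρ₀ > 0, so Δρ > 0: deeper water is denser → statically stable.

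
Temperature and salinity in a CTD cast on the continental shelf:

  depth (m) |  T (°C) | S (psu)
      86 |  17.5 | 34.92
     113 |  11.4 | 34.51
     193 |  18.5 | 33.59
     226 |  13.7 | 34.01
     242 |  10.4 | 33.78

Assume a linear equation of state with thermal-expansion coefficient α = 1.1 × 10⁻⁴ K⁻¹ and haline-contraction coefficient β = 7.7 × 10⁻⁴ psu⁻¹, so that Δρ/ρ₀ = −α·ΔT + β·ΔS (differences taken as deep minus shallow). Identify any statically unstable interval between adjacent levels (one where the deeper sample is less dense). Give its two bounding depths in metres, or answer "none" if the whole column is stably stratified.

113–193 m

Evaluate Δρ/ρ₀ = −αΔT + βΔS across each adjacent pair:
  86–113 m: −αΔT+βΔS = −(1.1 × 10⁻⁴)(-6.1)+(7.7 × 10⁻⁴)(-0.41) = 3.6 × 10⁻⁴ → stable
  113–193 m: −αΔT+βΔS = −(1.1 × 10⁻⁴)(+7.1)+(7.7 × 10⁻⁴)(-0.92) = -1.5 × 10⁻³ → UNSTABLE
  193–226 m: −αΔT+βΔS = −(1.1 × 10⁻⁴)(-4.8)+(7.7 × 10⁻⁴)(+0.42) = 8.5 × 10⁻⁴ → stable
  226–242 m: −αΔT+βΔS = −(1.1 × 10⁻⁴)(-3.3)+(7.7 × 10⁻⁴)(-0.23) = 1.9 × 10⁻⁴ → stable
The 113–193 m interval has Δρ < 0: lighter water underlies denser water.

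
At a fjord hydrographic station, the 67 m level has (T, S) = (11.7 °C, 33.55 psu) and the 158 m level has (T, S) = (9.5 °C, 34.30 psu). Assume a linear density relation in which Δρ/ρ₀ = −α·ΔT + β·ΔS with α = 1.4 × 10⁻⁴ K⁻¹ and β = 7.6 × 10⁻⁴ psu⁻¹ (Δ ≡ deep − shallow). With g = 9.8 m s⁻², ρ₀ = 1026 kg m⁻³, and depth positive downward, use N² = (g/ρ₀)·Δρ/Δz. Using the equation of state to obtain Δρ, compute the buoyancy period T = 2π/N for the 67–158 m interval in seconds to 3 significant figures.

ΔT = -2.2 K, ΔS = +0.75 psu (deep − shallow).
Δρ/ρ₀ = −αΔT + βΔS = 3.08 × 10⁻⁴ + 5.70 × 10⁻⁴ = 8.78 × 10⁻⁴, so Δρ ≈ 0.9008 kg m⁻³.
N² = (g/ρ₀)·Δρ/Δz = g·(Δρ/ρ₀)/Δz = 9.8 × 8.78 × 10⁻⁴ / 91 = 9.4554 × 10⁻⁵ s⁻².
N = √(9.4554 × 10⁻⁵) = 9.7239 × 10⁻³ rad s⁻¹ → T = 2π/N = 646.16 s ≈ 646 s.

646 s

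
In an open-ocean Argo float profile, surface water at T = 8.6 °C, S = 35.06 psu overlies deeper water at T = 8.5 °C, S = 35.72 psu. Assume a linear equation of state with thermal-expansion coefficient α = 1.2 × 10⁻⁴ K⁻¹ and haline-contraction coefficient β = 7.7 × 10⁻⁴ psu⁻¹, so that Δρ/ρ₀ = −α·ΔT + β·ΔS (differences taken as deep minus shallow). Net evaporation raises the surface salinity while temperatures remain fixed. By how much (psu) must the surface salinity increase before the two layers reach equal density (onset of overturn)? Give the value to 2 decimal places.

0.68 psu

Neutral buoyancy requires −α(T_deep − T_surf) + β(S_deep − S_surf′) = 0.
S_surf′ = S_deep − (α/β)·ΔT = 35.72 − (1.2 × 10⁻⁴/7.7 × 10⁻⁴)·(-0.1) = 35.7356 psu.
Increase required: 35.7356 − 35.06 = 0.6756 psu.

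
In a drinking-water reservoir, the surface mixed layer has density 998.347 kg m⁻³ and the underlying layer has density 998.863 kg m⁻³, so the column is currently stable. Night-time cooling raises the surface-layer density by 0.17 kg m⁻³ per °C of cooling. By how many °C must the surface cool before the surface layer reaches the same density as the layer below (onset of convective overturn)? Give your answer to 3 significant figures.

Density deficit of the surface layer: 998.863 − 998.347 = 0.516 kg m⁻³.
Required change = 0.516 / 0.17 = 3.04 °C.

3.04 °C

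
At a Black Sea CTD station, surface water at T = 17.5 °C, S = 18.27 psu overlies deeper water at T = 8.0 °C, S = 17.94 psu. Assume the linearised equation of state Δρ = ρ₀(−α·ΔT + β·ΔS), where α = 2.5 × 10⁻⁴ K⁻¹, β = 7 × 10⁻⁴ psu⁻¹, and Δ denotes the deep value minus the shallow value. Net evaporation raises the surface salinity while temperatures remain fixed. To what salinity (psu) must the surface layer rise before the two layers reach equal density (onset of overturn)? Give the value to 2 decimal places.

Neutral buoyancy requires −α(T_deep − T_surf) + β(S_deep − S_surf′) = 0.
S_surf′ = S_deep − (α/β)·ΔT = 17.94 − (2.5 × 10⁻⁴/7 × 10⁻⁴)·(-9.5) = 21.3329 psu.
Increase required: 21.3329 − 18.27 = 3.0629 psu.

21.33 psu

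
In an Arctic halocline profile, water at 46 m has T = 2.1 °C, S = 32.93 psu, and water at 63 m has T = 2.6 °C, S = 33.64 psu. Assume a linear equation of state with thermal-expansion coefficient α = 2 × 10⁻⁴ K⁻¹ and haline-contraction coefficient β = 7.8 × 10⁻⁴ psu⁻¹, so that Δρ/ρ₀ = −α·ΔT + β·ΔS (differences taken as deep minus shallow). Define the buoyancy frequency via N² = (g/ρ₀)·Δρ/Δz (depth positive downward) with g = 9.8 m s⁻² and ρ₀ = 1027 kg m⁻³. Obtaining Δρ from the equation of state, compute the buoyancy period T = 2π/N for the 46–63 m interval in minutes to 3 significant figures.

6.47 min

ΔT = +0.5 K, ΔS = +0.71 psu (deep − shallow).
Δρ/ρ₀ = −αΔT + βΔS = -1.00 × 10⁻⁴ + 5.538 × 10⁻⁴ = 4.538 × 10⁻⁴, so Δρ ≈ 0.4661 kg m⁻³.
N² = (g/ρ₀)·Δρ/Δz = g·(Δρ/ρ₀)/Δz = 9.8 × 4.538 × 10⁻⁴ / 17 = 2.6160 × 10⁻⁴ s⁻².
N = √(2.6160 × 10⁻⁴) = 0.016174 rad s⁻¹ → T = 2π/N = 388.47 s = 6.4745 min ≈ 6.47 min.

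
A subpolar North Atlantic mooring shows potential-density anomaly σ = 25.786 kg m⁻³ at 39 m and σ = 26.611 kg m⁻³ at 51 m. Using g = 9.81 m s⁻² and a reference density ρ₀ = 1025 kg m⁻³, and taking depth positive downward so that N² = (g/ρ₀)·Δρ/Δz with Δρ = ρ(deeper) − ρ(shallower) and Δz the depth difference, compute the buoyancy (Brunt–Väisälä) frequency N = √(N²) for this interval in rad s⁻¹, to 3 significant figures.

0.0257 rad s⁻¹

Δρ = 1026.611 − 1025.786 = 0.825 kg m⁻³ over Δz = 51 − 39 = 12 m.
N² = (9.81/1025) × (0.825/12) = 6.5799 × 10⁻⁴ s⁻².
N = √(6.5799 × 10⁻⁴) = 0.025651 rad s⁻¹ ≈ 0.0257 rad s⁻¹.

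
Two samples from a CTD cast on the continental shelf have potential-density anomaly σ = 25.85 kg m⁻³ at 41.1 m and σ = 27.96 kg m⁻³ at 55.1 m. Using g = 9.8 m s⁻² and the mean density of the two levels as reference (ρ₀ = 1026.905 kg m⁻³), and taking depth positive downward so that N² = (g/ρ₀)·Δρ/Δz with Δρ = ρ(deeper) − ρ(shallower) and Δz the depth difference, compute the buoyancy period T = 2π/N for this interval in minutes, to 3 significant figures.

2.76 min

Δρ = 1027.96 − 1025.85 = 2.11 kg m⁻³ over Δz = 55.1 − 41.1 = 14 m.
N² = (9.8/1026.905) × (2.11/14) = 1.4383 × 10⁻³ s⁻².
N = √(1.4383 × 10⁻³) = 0.037925 rad s⁻¹, so T = 2π/N = 165.67 s = 2.7612 min ≈ 2.76 min.
Since Δρ > 0 the layer is stably stratified.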